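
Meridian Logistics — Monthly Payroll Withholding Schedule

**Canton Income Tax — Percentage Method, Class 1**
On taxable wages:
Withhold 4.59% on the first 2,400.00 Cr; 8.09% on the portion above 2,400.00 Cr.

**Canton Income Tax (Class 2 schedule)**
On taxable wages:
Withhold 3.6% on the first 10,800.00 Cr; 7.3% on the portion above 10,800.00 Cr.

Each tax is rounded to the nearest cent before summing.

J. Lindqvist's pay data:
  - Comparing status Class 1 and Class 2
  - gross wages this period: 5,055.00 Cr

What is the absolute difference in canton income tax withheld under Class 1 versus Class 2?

142.97 Cr

Canton Income Tax (Class 1): taxable = 5,055.00 Cr
  110.16 Cr + 8.09% × (5,055.00 Cr − 2,400.00 Cr) = 110.16 Cr + 8.09% × 2,655.00 Cr = 324.95 Cr
Canton Income Tax (Class 2): taxable = 5,055.00 Cr
  3.6% × 5,055.00 Cr = 181.98 Cr
Difference: |324.95 Cr − 181.98 Cr| = 142.97 Cr (higher under Class 1)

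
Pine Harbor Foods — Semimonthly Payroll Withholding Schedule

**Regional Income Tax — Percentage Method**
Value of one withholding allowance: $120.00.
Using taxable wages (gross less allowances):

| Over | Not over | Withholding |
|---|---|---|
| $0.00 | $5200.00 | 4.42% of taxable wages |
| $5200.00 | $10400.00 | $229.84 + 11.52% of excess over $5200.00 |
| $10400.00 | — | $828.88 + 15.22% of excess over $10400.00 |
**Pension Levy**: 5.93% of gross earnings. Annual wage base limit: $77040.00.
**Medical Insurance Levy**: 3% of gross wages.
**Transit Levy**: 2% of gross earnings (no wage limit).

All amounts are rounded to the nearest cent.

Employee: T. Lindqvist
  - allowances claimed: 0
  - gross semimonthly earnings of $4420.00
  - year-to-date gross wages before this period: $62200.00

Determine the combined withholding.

Regional Income Tax: taxable = $4420.00
  4.42% × $4420.00 = $195.36
Pension Levy: 5.93% × $4420.00 = $262.11
Medical Insurance Levy: 3% × $4420.00 = $132.60
Transit Levy: 2% × $4420.00 = $88.40
Total: $195.36 + $262.11 + $132.60 + $88.40 = $678.47

$678.47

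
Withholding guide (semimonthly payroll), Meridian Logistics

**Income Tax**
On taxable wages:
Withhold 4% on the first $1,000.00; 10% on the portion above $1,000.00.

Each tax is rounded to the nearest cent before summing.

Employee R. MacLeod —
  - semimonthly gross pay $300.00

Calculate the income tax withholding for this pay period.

$12.00

Income Tax: taxable = $300.00
  4% × $300.00 = $12.00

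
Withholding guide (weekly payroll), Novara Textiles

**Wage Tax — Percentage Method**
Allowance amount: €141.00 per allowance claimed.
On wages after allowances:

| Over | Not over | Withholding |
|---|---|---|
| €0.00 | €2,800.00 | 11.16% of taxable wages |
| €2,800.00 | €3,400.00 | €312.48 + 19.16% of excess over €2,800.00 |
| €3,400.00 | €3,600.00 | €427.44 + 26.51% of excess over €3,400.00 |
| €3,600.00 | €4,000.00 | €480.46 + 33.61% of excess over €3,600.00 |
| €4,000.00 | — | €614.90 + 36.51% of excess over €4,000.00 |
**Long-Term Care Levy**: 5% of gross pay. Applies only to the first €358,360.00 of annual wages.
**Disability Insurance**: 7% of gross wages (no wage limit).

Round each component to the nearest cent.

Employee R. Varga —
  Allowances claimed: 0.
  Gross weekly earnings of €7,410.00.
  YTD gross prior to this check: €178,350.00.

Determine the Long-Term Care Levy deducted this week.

Long-Term Care Levy: 5% × €7,410.00 = €370.50

€370.50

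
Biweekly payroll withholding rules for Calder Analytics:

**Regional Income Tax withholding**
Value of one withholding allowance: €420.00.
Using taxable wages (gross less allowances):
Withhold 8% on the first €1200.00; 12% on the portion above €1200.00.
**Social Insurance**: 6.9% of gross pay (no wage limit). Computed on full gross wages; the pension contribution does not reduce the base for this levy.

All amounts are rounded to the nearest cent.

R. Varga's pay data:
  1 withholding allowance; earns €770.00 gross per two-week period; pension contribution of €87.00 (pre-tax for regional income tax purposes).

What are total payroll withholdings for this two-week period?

Regional Income Tax: taxable = €770.00 − €87.00 − 1×€420.00 = €263.00
  8% × €263.00 = €21.04
Social Insurance: 6.9% × €770.00 = €53.13
Total: €21.04 + €53.13 = €74.17

€74.17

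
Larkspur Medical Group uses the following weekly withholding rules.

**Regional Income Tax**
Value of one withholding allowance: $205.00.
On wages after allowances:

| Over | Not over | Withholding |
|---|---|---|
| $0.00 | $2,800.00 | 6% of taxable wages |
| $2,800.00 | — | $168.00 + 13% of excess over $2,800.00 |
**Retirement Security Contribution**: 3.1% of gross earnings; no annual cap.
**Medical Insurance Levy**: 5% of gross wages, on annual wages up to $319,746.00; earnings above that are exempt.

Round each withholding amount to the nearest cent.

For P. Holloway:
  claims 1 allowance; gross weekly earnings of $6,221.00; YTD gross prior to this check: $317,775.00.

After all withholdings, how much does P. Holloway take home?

Regional Income Tax: taxable = $6,221.00 − 1×$205.00 = $6,016.00
  $168.00 + 13% × ($6,016.00 − $2,800.00) = $168.00 + 13% × $3,216.00 = $586.08
Retirement Security Contribution: 3.1% × $6,221.00 = $192.85
Medical Insurance Levy: cap $319,746.00 − YTD $317,775.00 = $1,971.00 subject; 5% × $1,971.00 = $98.55
Total withheld: $586.08 + $192.85 + $98.55 = $877.48
Net pay: $6,221.00 − $877.48 = $5,343.52

$5,343.52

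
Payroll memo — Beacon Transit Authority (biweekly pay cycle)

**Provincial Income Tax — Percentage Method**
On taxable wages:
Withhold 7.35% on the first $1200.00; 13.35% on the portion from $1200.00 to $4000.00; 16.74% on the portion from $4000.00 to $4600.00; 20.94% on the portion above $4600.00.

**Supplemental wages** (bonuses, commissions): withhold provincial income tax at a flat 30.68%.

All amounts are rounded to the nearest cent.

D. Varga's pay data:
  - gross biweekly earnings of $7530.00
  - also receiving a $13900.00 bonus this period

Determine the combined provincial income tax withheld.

$5440.50

Provincial Income Tax: taxable = $7530.00
  $562.44 + 20.94% × ($7530.00 − $4600.00) = $562.44 + 20.94% × $2930.00 = $1175.98
Supplemental (30.68% flat on bonus): 30.68% × $13900.00 = $4264.52
Total provincial income tax: $1175.98 + $4264.52 = $5440.50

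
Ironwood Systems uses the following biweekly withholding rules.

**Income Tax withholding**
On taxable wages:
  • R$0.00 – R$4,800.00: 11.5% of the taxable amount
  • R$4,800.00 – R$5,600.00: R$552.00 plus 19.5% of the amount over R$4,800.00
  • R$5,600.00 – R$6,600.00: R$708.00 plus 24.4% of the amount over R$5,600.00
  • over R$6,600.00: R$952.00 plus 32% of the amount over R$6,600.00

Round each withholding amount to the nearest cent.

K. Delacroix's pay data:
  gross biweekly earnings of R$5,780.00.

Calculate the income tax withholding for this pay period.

Income Tax: taxable = R$5,780.00
  R$708.00 + 24.4% × (R$5,780.00 − R$5,600.00) = R$708.00 + 24.4% × R$180.00 = R$751.92

R$751.92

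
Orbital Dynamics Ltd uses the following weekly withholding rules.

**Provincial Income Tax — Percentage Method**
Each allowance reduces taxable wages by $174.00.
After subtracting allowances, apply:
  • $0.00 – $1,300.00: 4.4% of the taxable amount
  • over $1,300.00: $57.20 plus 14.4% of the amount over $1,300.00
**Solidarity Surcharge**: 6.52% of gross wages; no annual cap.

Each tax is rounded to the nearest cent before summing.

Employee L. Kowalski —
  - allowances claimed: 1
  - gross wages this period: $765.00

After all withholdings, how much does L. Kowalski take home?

Provincial Income Tax: taxable = $765.00 − 1×$174.00 = $591.00
  4.4% × $591.00 = $26.00
Solidarity Surcharge: 6.52% × $765.00 = $49.88
Total withheld: $26.00 + $49.88 = $75.88
Net pay: $765.00 − $75.88 = $689.12

$689.12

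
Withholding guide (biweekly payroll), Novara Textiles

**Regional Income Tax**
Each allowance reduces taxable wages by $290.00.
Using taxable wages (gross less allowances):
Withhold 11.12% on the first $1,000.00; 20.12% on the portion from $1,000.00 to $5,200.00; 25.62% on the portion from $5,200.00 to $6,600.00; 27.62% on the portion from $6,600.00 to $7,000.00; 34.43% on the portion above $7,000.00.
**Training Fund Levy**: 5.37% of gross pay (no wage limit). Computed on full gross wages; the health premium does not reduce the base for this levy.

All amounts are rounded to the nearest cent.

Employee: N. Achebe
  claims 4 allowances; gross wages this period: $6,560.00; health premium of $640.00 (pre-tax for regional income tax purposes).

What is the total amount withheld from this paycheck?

Regional Income Tax: taxable = $6,560.00 − $640.00 − 4×$290.00 = $4,760.00
  $111.20 + 20.12% × ($4,760.00 − $1,000.00) = $111.20 + 20.12% × $3,760.00 = $867.71
Training Fund Levy: 5.37% × $6,560.00 = $352.27
Total: $867.71 + $352.27 = $1,219.98

$1,219.98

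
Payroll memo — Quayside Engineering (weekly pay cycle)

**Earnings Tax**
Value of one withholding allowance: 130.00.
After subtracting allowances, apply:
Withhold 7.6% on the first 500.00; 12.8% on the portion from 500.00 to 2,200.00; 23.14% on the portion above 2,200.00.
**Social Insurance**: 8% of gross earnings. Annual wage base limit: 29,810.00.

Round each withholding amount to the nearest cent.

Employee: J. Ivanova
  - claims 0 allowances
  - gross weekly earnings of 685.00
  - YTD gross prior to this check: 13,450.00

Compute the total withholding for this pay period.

Earnings Tax: taxable = 685.00
  38.00 + 12.8% × (685.00 − 500.00) = 38.00 + 12.8% × 185.00 = 61.68
Social Insurance: 8% × 685.00 = 54.80
Total: 61.68 + 54.80 = 116.48

116.48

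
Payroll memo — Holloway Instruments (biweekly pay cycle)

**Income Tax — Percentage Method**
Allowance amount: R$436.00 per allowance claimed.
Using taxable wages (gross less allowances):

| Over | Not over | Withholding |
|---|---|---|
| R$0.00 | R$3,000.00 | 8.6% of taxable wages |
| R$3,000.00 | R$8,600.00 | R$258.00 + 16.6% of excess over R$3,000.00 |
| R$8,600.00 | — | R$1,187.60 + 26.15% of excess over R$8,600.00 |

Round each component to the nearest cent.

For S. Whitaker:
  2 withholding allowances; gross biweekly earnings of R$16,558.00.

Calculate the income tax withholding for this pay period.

R$3,040.59

Income Tax: taxable = R$16,558.00 − 2×R$436.00 = R$15,686.00
  R$1,187.60 + 26.15% × (R$15,686.00 − R$8,600.00) = R$1,187.60 + 26.15% × R$7,086.00 = R$3,040.59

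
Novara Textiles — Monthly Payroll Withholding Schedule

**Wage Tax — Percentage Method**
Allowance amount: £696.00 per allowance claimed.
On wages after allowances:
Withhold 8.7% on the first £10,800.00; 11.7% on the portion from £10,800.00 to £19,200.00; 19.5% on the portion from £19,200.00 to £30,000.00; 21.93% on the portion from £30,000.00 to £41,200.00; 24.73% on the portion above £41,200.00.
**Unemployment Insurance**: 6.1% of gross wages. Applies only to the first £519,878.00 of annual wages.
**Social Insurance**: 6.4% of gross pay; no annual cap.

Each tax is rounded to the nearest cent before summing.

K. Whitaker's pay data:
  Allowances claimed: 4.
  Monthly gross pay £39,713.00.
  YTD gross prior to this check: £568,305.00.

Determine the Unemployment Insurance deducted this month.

£0.00

Unemployment Insurance: YTD £568,305.00 ≥ cap £519,878.00 → £0.00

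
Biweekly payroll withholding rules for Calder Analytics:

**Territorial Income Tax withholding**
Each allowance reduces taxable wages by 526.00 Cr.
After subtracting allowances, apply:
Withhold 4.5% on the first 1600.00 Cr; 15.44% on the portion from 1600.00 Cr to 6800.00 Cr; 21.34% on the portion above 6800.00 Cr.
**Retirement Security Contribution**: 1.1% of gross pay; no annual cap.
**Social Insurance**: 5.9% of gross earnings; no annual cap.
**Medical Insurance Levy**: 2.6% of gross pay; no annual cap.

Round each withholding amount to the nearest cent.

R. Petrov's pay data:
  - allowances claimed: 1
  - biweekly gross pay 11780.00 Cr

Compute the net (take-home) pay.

Territorial Income Tax: taxable = 11780.00 Cr − 1×526.00 Cr = 11254.00 Cr
  874.88 Cr + 21.34% × (11254.00 Cr − 6800.00 Cr) = 874.88 Cr + 21.34% × 4454.00 Cr = 1825.36 Cr
Retirement Security Contribution: 1.1% × 11780.00 Cr = 129.58 Cr
Social Insurance: 5.9% × 11780.00 Cr = 695.02 Cr
Medical Insurance Levy: 2.6% × 11780.00 Cr = 306.28 Cr
Total withheld: 1825.36 Cr + 129.58 Cr + 695.02 Cr + 306.28 Cr = 2956.24 Cr
Net pay: 11780.00 Cr − 2956.24 Cr = 8823.76 Cr

8823.76 Cr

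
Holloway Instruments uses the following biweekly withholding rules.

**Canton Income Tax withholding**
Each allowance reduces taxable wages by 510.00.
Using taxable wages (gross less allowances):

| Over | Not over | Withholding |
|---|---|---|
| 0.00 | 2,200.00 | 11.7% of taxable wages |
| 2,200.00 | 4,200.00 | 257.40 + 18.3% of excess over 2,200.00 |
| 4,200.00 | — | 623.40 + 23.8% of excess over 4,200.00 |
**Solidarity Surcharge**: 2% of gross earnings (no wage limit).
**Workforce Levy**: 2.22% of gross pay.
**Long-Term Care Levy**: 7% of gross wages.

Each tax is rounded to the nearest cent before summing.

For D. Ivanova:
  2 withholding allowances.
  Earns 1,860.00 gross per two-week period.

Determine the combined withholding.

306.97

Canton Income Tax: taxable = 1,860.00 − 2×510.00 = 840.00
  11.7% × 840.00 = 98.28
Solidarity Surcharge: 2% × 1,860.00 = 37.20
Workforce Levy: 2.22% × 1,860.00 = 41.29
Long-Term Care Levy: 7% × 1,860.00 = 130.20
Total: 98.28 + 37.20 + 41.29 + 130.20 = 306.97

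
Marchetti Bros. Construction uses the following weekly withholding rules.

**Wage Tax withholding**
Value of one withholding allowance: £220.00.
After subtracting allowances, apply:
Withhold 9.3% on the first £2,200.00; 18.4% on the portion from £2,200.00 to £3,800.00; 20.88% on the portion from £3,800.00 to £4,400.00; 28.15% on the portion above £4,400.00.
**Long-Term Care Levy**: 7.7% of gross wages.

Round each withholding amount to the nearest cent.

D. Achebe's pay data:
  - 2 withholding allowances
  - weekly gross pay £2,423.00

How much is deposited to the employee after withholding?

£2,052.01

Wage Tax: taxable = £2,423.00 − 2×£220.00 = £1,983.00
  9.3% × £1,983.00 = £184.42
Long-Term Care Levy: 7.7% × £2,423.00 = £186.57
Total withheld: £184.42 + £186.57 = £370.99
Net pay: £2,423.00 − £370.99 = £2,052.01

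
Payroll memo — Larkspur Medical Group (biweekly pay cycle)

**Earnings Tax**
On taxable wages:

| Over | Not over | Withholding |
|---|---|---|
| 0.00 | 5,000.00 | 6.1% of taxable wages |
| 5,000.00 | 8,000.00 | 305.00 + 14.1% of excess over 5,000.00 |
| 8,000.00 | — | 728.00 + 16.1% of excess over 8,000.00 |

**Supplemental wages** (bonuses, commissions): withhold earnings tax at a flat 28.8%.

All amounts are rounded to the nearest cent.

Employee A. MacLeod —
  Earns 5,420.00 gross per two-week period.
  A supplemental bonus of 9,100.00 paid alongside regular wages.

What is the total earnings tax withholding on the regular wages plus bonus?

Earnings Tax: taxable = 5,420.00
  305.00 + 14.1% × (5,420.00 − 5,000.00) = 305.00 + 14.1% × 420.00 = 364.22
Supplemental (28.8% flat on bonus): 28.8% × 9,100.00 = 2,620.80
Total earnings tax: 364.22 + 2,620.80 = 2,985.02

2,985.02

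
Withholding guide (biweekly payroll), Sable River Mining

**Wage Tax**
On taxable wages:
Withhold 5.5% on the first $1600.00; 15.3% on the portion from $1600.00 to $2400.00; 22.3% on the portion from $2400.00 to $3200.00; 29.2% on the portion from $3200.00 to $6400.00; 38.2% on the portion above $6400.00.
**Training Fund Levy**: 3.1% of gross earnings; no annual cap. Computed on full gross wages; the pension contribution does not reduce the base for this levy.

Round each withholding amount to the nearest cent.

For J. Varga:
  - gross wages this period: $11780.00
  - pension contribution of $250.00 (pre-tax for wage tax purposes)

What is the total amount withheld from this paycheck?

Wage Tax: taxable = $11780.00 − $250.00 = $11530.00
  $1323.20 + 38.2% × ($11530.00 − $6400.00) = $1323.20 + 38.2% × $5130.00 = $3282.86
Training Fund Levy: 3.1% × $11780.00 = $365.18
Total: $3282.86 + $365.18 = $3648.04

$3648.04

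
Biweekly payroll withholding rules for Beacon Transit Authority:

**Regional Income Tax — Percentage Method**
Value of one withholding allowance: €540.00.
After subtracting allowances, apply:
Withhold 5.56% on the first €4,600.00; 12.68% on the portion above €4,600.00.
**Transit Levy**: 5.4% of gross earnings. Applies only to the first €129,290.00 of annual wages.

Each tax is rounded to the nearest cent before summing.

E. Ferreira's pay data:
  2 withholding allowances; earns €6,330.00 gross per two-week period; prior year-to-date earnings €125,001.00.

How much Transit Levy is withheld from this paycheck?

€231.61

Transit Levy: cap €129,290.00 − YTD €125,001.00 = €4,289.00 subject; 5.4% × €4,289.00 = €231.61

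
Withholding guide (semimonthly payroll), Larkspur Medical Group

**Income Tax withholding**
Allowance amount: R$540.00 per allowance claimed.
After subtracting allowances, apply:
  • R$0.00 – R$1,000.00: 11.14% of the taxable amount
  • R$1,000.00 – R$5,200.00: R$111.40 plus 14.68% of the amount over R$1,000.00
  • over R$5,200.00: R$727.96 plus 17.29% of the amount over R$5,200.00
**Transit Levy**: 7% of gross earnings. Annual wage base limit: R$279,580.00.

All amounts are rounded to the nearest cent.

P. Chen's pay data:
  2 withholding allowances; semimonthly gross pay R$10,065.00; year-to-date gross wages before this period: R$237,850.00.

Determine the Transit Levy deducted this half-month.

R$704.55

Transit Levy: 7% × R$10,065.00 = R$704.55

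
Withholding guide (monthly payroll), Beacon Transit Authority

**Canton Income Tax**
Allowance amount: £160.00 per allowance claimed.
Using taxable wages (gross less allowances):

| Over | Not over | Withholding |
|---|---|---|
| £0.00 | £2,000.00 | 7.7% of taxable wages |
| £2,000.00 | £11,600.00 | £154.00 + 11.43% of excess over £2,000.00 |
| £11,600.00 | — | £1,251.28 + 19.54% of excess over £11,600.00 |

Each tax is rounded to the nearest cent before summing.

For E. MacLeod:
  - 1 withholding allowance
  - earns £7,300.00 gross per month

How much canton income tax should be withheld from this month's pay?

£741.50

Canton Income Tax: taxable = £7,300.00 − 1×£160.00 = £7,140.00
  £154.00 + 11.43% × (£7,140.00 − £2,000.00) = £154.00 + 11.43% × £5,140.00 = £741.50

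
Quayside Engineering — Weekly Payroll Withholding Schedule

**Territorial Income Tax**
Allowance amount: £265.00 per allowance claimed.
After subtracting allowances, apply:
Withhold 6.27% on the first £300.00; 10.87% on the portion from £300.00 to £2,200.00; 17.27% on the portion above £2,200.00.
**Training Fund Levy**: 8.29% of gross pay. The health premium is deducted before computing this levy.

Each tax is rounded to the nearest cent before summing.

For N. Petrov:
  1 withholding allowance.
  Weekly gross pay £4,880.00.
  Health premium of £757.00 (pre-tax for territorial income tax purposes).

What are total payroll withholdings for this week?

£853.48

Territorial Income Tax: taxable = £4,880.00 − £757.00 − 1×£265.00 = £3,858.00
  £225.34 + 17.27% × (£3,858.00 − £2,200.00) = £225.34 + 17.27% × £1,658.00 = £511.68
Training Fund Levy: 8.29% × £4,123.00 = £341.80
Total: £511.68 + £341.80 = £853.48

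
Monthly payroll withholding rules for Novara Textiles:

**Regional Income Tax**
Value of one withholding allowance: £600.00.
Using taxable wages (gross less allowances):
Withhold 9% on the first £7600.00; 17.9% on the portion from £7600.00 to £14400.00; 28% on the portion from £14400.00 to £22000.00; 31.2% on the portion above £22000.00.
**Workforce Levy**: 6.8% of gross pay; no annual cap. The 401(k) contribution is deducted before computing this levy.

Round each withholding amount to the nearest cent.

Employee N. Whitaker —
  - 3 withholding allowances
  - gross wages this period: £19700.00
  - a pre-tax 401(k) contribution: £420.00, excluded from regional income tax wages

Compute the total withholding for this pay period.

Regional Income Tax: taxable = £19700.00 − £420.00 − 3×£600.00 = £17480.00
  £1901.20 + 28% × (£17480.00 − £14400.00) = £1901.20 + 28% × £3080.00 = £2763.60
Workforce Levy: 6.8% × £19280.00 = £1311.04
Total: £2763.60 + £1311.04 = £4074.64

£4074.64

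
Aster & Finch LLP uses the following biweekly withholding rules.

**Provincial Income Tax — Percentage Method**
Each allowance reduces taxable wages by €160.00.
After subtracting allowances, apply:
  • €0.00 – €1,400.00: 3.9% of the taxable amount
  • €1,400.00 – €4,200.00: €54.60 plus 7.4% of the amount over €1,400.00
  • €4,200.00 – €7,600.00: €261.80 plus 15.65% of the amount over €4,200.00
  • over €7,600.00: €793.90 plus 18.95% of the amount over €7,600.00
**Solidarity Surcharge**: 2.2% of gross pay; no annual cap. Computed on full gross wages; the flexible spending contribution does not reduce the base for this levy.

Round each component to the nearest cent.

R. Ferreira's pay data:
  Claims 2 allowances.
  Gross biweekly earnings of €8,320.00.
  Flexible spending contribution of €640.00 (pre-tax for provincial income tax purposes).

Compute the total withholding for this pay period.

€939.38

Provincial Income Tax: taxable = €8,320.00 − €640.00 − 2×€160.00 = €7,360.00
  €261.80 + 15.65% × (€7,360.00 − €4,200.00) = €261.80 + 15.65% × €3,160.00 = €756.34
Solidarity Surcharge: 2.2% × €8,320.00 = €183.04
Total: €756.34 + €183.04 = €939.38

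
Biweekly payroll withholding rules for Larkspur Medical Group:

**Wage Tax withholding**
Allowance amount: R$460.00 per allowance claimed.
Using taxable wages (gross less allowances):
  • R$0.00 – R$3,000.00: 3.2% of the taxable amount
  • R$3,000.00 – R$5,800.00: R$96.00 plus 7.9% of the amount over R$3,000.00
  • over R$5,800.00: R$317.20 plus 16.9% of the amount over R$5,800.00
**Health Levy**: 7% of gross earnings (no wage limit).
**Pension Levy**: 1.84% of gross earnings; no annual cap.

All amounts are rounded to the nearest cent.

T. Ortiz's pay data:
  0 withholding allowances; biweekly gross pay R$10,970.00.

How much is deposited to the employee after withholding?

R$8,809.32

Wage Tax: taxable = R$10,970.00
  R$317.20 + 16.9% × (R$10,970.00 − R$5,800.00) = R$317.20 + 16.9% × R$5,170.00 = R$1,190.93
Health Levy: 7% × R$10,970.00 = R$767.90
Pension Levy: 1.84% × R$10,970.00 = R$201.85
Total withheld: R$1,190.93 + R$767.90 + R$201.85 = R$2,160.68
Net pay: R$10,970.00 − R$2,160.68 = R$8,809.32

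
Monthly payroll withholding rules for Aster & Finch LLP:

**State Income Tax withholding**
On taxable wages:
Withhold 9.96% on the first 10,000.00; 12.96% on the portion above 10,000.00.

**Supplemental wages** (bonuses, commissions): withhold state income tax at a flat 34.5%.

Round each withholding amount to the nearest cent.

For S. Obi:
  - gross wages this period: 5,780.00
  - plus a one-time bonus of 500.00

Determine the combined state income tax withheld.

State Income Tax: taxable = 5,780.00
  9.96% × 5,780.00 = 575.69
Supplemental (34.5% flat on bonus): 34.5% × 500.00 = 172.50
Total state income tax: 575.69 + 172.50 = 748.19

748.19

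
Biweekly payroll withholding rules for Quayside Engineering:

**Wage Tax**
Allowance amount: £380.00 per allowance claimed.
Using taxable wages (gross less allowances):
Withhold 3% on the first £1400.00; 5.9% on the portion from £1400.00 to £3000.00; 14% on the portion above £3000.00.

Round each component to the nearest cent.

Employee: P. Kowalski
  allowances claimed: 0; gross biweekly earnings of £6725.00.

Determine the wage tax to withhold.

£657.90

Wage Tax: taxable = £6725.00
  £136.40 + 14% × (£6725.00 − £3000.00) = £136.40 + 14% × £3725.00 = £657.90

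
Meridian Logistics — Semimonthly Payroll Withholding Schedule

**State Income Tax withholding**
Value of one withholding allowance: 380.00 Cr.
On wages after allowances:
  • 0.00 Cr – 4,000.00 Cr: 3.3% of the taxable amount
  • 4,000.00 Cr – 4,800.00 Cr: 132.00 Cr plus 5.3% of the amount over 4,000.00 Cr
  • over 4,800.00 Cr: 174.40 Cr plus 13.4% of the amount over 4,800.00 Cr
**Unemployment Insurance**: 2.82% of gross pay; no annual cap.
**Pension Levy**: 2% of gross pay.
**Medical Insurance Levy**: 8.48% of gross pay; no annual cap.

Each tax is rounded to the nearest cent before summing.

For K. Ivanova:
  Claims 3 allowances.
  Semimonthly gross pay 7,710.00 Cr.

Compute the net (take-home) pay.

State Income Tax: taxable = 7,710.00 Cr − 3×380.00 Cr = 6,570.00 Cr
  174.40 Cr + 13.4% × (6,570.00 Cr − 4,800.00 Cr) = 174.40 Cr + 13.4% × 1,770.00 Cr = 411.58 Cr
Unemployment Insurance: 2.82% × 7,710.00 Cr = 217.42 Cr
Pension Levy: 2% × 7,710.00 Cr = 154.20 Cr
Medical Insurance Levy: 8.48% × 7,710.00 Cr = 653.81 Cr
Total withheld: 411.58 Cr + 217.42 Cr + 154.20 Cr + 653.81 Cr = 1,437.01 Cr
Net pay: 7,710.00 Cr − 1,437.01 Cr = 6,272.99 Cr

6,272.99 Cr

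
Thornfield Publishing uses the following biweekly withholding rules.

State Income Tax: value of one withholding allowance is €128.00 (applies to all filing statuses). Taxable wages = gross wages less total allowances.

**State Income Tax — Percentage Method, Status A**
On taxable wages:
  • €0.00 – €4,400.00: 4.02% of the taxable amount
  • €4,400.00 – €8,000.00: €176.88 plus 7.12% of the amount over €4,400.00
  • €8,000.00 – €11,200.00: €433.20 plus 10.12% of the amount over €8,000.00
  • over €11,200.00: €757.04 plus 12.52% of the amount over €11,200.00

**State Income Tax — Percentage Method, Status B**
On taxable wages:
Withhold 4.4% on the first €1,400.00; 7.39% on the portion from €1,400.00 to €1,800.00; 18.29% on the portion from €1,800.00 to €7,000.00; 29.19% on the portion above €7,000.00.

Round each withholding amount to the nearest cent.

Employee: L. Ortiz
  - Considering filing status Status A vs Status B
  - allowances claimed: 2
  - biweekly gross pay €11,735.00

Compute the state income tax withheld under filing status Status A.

€791.97

State Income Tax (Status A): taxable = €11,735.00 − 2×€128.00 = €11,479.00
  €757.04 + 12.52% × (€11,479.00 − €11,200.00) = €757.04 + 12.52% × €279.00 = €791.97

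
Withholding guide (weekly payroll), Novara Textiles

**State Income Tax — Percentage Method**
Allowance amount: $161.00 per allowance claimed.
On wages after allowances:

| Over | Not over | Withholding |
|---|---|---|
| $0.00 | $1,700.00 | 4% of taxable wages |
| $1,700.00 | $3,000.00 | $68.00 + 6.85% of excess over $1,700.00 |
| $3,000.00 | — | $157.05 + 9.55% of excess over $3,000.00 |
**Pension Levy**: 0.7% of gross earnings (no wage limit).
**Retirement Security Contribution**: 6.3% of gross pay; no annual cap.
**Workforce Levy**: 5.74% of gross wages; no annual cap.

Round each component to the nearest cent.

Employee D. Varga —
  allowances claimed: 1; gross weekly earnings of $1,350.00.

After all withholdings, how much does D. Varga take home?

State Income Tax: taxable = $1,350.00 − 1×$161.00 = $1,189.00
  4% × $1,189.00 = $47.56
Pension Levy: 0.7% × $1,350.00 = $9.45
Retirement Security Contribution: 6.3% × $1,350.00 = $85.05
Workforce Levy: 5.74% × $1,350.00 = $77.49
Total withheld: $47.56 + $9.45 + $85.05 + $77.49 = $219.55
Net pay: $1,350.00 − $219.55 = $1,130.45

$1,130.45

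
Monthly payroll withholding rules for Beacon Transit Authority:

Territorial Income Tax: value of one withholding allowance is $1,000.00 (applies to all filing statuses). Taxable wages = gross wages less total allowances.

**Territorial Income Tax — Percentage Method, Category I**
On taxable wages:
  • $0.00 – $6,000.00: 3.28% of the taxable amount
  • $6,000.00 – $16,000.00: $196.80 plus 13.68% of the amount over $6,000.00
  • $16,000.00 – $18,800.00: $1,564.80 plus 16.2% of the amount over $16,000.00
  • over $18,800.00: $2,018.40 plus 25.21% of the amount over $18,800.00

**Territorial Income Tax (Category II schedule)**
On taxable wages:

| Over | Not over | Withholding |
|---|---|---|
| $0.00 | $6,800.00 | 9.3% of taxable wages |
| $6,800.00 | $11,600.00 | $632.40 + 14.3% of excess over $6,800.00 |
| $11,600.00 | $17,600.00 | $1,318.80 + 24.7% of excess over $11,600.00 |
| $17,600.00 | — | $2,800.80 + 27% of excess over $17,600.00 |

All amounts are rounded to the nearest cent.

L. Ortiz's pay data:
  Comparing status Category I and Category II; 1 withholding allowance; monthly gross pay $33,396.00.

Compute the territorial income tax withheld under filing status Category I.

Territorial Income Tax (Category I): taxable = $33,396.00 − 1×$1,000.00 = $32,396.00
  $2,018.40 + 25.21% × ($32,396.00 − $18,800.00) = $2,018.40 + 25.21% × $13,596.00 = $5,445.95

$5,445.95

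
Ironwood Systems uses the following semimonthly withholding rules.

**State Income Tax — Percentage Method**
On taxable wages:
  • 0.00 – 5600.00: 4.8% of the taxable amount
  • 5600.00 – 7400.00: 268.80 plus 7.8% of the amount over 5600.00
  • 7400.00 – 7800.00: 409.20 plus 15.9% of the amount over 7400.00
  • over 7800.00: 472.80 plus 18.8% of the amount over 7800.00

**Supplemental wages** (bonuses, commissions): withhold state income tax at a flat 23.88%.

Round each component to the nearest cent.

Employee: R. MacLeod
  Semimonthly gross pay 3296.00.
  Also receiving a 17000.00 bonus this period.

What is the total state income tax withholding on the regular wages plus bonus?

State Income Tax: taxable = 3296.00
  4.8% × 3296.00 = 158.21
Supplemental (23.88% flat on bonus): 23.88% × 17000.00 = 4059.60
Total state income tax: 158.21 + 4059.60 = 4217.81

4217.81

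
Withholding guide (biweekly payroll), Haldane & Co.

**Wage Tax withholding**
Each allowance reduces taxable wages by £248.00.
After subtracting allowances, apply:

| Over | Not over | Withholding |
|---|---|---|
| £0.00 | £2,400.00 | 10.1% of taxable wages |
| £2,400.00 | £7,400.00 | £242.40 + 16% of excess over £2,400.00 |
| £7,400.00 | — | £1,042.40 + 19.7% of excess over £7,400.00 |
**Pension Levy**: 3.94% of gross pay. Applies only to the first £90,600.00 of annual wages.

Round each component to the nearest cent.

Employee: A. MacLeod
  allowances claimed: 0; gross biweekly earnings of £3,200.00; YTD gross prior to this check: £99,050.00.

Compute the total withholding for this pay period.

Wage Tax: taxable = £3,200.00
  £242.40 + 16% × (£3,200.00 − £2,400.00) = £242.40 + 16% × £800.00 = £370.40
Pension Levy: YTD £99,050.00 ≥ cap £90,600.00 → £0.00
Total: £370.40 + £0.00 = £370.40

£370.40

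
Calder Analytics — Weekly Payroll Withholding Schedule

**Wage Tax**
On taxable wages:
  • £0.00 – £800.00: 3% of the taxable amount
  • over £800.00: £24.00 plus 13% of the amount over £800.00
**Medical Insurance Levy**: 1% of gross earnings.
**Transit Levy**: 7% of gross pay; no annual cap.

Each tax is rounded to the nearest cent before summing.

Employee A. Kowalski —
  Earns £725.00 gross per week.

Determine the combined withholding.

£79.75

Wage Tax: taxable = £725.00
  3% × £725.00 = £21.75
Medical Insurance Levy: 1% × £725.00 = £7.25
Transit Levy: 7% × £725.00 = £50.75
Total: £21.75 + £7.25 + £50.75 = £79.75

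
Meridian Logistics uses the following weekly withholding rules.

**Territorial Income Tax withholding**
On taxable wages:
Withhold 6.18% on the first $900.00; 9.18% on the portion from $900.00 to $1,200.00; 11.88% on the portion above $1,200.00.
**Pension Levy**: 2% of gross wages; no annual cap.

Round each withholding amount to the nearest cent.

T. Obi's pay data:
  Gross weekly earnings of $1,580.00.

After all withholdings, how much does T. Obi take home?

Territorial Income Tax: taxable = $1,580.00
  $83.16 + 11.88% × ($1,580.00 − $1,200.00) = $83.16 + 11.88% × $380.00 = $128.30
Pension Levy: 2% × $1,580.00 = $31.60
Total withheld: $128.30 + $31.60 = $159.90
Net pay: $1,580.00 − $159.90 = $1,420.10

$1,420.10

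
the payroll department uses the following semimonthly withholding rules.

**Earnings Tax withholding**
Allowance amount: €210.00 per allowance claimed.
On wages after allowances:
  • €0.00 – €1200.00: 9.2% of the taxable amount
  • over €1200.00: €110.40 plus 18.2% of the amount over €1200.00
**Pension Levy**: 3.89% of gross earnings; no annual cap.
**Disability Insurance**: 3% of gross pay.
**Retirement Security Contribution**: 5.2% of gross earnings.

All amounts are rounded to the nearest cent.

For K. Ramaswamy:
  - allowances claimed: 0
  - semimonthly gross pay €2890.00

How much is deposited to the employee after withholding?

€2122.62

Earnings Tax: taxable = €2890.00
  €110.40 + 18.2% × (€2890.00 − €1200.00) = €110.40 + 18.2% × €1690.00 = €417.98
Pension Levy: 3.89% × €2890.00 = €112.42
Disability Insurance: 3% × €2890.00 = €86.70
Retirement Security Contribution: 5.2% × €2890.00 = €150.28
Total withheld: €417.98 + €112.42 + €86.70 + €150.28 = €767.38
Net pay: €2890.00 − €767.38 = €2122.62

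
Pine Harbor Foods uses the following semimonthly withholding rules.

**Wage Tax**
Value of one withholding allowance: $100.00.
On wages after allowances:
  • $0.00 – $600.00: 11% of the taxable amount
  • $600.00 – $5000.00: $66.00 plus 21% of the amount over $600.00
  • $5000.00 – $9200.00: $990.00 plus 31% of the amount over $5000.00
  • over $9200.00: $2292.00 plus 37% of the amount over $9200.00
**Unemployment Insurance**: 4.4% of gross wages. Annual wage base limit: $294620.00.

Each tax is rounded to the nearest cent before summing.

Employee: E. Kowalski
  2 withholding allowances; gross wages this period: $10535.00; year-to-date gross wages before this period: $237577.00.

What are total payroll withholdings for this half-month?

$3175.49

Wage Tax: taxable = $10535.00 − 2×$100.00 = $10335.00
  $2292.00 + 37% × ($10335.00 − $9200.00) = $2292.00 + 37% × $1135.00 = $2711.95
Unemployment Insurance: 4.4% × $10535.00 = $463.54
Total: $2711.95 + $463.54 = $3175.49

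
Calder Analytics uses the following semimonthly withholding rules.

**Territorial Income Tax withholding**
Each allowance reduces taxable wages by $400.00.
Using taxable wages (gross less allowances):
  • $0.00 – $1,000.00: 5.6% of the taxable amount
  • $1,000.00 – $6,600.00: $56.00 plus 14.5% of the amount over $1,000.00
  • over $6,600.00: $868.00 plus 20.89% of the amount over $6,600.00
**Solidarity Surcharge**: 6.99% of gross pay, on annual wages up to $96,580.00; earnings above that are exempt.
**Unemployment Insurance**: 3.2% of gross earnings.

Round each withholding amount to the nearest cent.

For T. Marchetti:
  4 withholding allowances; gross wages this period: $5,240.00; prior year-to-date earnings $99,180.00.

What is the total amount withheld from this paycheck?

Territorial Income Tax: taxable = $5,240.00 − 4×$400.00 = $3,640.00
  $56.00 + 14.5% × ($3,640.00 − $1,000.00) = $56.00 + 14.5% × $2,640.00 = $438.80
Solidarity Surcharge: YTD $99,180.00 ≥ cap $96,580.00 → $0.00
Unemployment Insurance: 3.2% × $5,240.00 = $167.68
Total: $438.80 + $0.00 + $167.68 = $606.48

$606.48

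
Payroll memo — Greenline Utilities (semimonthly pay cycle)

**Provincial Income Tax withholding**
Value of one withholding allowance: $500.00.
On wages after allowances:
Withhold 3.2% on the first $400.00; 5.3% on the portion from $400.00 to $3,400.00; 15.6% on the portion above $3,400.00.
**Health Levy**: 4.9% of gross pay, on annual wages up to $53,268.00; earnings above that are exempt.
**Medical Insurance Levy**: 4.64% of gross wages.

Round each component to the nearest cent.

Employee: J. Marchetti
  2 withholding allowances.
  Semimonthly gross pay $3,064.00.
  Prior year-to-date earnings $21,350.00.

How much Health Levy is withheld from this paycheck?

Health Levy: 4.9% × $3,064.00 = $150.14

$150.14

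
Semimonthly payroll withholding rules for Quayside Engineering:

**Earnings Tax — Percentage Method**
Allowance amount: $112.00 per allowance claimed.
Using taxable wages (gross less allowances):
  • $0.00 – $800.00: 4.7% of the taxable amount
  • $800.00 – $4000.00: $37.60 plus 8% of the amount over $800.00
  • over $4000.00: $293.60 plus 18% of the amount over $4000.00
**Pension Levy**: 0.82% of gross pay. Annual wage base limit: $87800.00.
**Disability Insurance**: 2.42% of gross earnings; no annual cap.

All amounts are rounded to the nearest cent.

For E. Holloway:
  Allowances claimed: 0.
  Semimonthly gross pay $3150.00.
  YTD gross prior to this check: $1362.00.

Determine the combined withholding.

Earnings Tax: taxable = $3150.00
  $37.60 + 8% × ($3150.00 − $800.00) = $37.60 + 8% × $2350.00 = $225.60
Pension Levy: 0.82% × $3150.00 = $25.83
Disability Insurance: 2.42% × $3150.00 = $76.23
Total: $225.60 + $25.83 + $76.23 = $327.66

$327.66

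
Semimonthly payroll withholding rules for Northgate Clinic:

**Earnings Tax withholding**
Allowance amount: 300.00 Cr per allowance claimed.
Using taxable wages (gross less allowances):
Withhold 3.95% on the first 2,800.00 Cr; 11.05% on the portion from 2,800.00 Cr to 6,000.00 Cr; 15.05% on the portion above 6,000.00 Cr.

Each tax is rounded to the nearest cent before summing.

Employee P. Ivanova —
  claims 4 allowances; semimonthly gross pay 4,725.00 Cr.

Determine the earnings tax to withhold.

Earnings Tax: taxable = 4,725.00 Cr − 4×300.00 Cr = 3,525.00 Cr
  110.60 Cr + 11.05% × (3,525.00 Cr − 2,800.00 Cr) = 110.60 Cr + 11.05% × 725.00 Cr = 190.71 Cr

190.71 Cr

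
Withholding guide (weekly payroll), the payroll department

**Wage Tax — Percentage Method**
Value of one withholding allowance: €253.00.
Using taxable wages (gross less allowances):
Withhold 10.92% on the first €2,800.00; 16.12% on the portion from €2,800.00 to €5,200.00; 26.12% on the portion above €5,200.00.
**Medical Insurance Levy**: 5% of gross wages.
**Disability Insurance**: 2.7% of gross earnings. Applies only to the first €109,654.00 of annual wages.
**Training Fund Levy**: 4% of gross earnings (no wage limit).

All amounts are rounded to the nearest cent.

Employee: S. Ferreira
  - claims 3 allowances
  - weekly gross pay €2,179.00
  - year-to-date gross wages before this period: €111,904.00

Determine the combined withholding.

€351.17

Wage Tax: taxable = €2,179.00 − 3×€253.00 = €1,420.00
  10.92% × €1,420.00 = €155.06
Medical Insurance Levy: 5% × €2,179.00 = €108.95
Disability Insurance: YTD €111,904.00 ≥ cap €109,654.00 → €0.00
Training Fund Levy: 4% × €2,179.00 = €87.16
Total: €155.06 + €108.95 + €0.00 + €87.16 = €351.17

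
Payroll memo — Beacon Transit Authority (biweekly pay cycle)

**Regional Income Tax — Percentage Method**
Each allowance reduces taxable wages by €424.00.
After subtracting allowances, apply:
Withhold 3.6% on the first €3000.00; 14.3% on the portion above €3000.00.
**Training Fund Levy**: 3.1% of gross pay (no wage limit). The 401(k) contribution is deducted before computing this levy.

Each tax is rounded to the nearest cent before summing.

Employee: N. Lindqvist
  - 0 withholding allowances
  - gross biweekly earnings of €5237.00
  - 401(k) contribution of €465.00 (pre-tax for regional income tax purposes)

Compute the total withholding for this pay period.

Regional Income Tax: taxable = €5237.00 − €465.00 = €4772.00
  €108.00 + 14.3% × (€4772.00 − €3000.00) = €108.00 + 14.3% × €1772.00 = €361.40
Training Fund Levy: 3.1% × €4772.00 = €147.93
Total: €361.40 + €147.93 = €509.33

€509.33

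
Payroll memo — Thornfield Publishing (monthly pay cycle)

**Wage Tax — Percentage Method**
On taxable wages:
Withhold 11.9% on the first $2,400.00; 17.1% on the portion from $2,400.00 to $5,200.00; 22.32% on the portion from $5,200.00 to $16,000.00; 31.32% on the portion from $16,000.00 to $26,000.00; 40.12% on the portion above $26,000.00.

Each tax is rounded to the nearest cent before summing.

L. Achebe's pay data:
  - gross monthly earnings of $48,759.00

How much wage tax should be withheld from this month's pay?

$15,437.87

Wage Tax: taxable = $48,759.00
  $6,306.96 + 40.12% × ($48,759.00 − $26,000.00) = $6,306.96 + 40.12% × $22,759.00 = $15,437.87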